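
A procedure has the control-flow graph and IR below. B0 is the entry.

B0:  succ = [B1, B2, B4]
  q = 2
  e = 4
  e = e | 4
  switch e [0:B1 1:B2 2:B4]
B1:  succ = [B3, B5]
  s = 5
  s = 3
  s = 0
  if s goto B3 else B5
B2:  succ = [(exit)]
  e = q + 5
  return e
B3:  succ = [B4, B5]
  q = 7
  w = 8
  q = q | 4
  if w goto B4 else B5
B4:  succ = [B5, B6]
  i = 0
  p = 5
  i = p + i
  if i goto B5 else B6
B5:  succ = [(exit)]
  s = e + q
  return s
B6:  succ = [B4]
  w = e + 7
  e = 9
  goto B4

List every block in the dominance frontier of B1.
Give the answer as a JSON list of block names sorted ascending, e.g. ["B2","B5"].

idom tree: B1←B0 B2←B0 B3←B1 B4←B0 B5←B0 B6←B4
Join-block Dom:
  B4: preds {B0,B3,B6}: {B0} ∩ {B0,B1,B3} ∩ {B0,B4,B6} = {B0}; idom=B0
  B5: preds {B1,B3,B4}: {B0,B1} ∩ {B0,B1,B3} ∩ {B0,B4} = {B0}; idom=B0

DF derivation:
  join B4 pred B0: · stop@B0
  join B4 pred B3: B3→B1 stop@B0
  join B4 pred B6: B6→B4 stop@B0
  join B5 pred B1: B1 stop@B0
  join B5 pred B3: B3→B1 stop@B0
  join B5 pred B4: B4 stop@B0
  B0: DF=∅
  B1: DF={B4,B5}
  B2: DF=∅
  B3: DF={B4,B5}
  B4: DF={B4,B5}
  B5: DF=∅
  B6: DF={B4}

DF(B1) = ["B4", "B5"]

Answer: ["B4", "B5"]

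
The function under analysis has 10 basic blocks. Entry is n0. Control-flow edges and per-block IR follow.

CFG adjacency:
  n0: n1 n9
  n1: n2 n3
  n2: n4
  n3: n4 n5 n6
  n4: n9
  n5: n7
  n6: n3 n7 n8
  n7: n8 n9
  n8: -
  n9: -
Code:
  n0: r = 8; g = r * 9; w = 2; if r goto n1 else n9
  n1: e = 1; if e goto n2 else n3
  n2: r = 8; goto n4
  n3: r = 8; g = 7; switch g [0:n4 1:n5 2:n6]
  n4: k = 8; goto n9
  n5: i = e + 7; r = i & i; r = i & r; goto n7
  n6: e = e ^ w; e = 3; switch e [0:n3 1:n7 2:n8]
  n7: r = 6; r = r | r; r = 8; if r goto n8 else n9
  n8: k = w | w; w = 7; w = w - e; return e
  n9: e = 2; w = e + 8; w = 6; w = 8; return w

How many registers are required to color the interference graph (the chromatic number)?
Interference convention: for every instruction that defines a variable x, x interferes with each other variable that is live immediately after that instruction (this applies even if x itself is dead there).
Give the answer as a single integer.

Answer: 4

Analysis:
Per-block:
  n0: {g,r,w} / ∅
  n1: {e} / ∅
  n2: {r} / ∅
  n3: {g,r} / ∅
  n4: {k} / ∅
  n5: {i,r} / {e}
  n6: {e} / {e,w}
  n7: {r} / ∅
  n8: {k,w} / {e,w}
  n9: {e,w} / ∅

Liveness:
  n0: in=∅ out={w}
  n1: in={w} out={e,w}
  n2: in=∅ out=∅
  n3: in={e,w} out={e,w}
  n4: in=∅ out=∅
  n5: in={e,w} out={e,w}
  n6: in={e,w} out={e,w}
  n7: in={e,w} out={e,w}
  n8: in={e,w} out=∅
  n9: in=∅ out=∅

Conflict graph:
  e — {g,i,k,r,w}
  g — {e,r,w}
  i — {e,r,w}
  k — {e}
  r — {e,g,i,w}
  w — {e,g,i,r}

Colouring:
  clique {e,g,r,w} ⇒ need ≥ 4
  4-colouring: r0={e}  r1={k,r}  r2={w}  r3={g,i}
  χ = 4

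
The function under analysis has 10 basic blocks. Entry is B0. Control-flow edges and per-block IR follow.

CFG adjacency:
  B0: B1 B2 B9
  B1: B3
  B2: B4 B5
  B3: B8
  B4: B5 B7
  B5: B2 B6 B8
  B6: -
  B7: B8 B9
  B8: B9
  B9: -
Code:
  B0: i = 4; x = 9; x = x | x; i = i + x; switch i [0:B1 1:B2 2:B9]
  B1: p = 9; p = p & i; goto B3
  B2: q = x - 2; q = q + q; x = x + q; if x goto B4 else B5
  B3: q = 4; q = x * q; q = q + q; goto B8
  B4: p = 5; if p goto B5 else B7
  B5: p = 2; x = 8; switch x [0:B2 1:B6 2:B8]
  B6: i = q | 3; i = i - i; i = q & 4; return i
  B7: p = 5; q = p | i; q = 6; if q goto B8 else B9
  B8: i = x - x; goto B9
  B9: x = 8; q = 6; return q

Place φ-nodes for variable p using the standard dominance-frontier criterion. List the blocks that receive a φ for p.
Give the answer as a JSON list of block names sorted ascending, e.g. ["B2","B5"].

Answer: ["B2", "B5", "B8", "B9"]

Working:
idom tree: B1←B0 B2←B0 B3←B1 B4←B2 B5←B2 B6←B5 B7←B4 B8←B0 B9←B0
Dom∩ at merges:
  B2: preds {B0,B5}: {B0} ∩ {B0,B2,B5} = {B0}; idom=B0
  B5: preds {B2,B4}: {B0,B2} ∩ {B0,B2,B4} = {B0,B2}; idom=B2
  B8: preds {B3,B5,B7}: {B0,B1,B3} ∩ {B0,B2,B5} ∩ {B0,B2,B4,B7} = {B0}; idom=B0
  B9: preds {B0,B7,B8}: {B0} ∩ {B0,B2,B4,B7} ∩ {B0,B8} = {B0}; idom=B0

DF walk-up:
  join B2 pred B0: · stop@B0
  join B2 pred B5: B5→B2 stop@B0
  join B5 pred B2: · stop@B2
  join B5 pred B4: B4 stop@B2
  join B8 pred B3: B3→B1 stop@B0
  join B8 pred B5: B5→B2 stop@B0
  join B8 pred B7: B7→B4→B2 stop@B0
  join B9 pred B0: · stop@B0
  join B9 pred B7: B7→B4→B2 stop@B0
  join B9 pred B8: B8 stop@B0
  B0: DF=∅
  B1: DF={B8}
  B2: DF={B2,B8,B9}
  B3: DF={B8}
  B4: DF={B5,B8,B9}
  B5: DF={B2,B8}
  B6: DF=∅
  B7: DF={B8,B9}
  B8: DF={B9}
  B9: DF=∅

φ for p: defs {B1,B4,B5,B7}
  DF⁺ = {B2,B5,B8,B9}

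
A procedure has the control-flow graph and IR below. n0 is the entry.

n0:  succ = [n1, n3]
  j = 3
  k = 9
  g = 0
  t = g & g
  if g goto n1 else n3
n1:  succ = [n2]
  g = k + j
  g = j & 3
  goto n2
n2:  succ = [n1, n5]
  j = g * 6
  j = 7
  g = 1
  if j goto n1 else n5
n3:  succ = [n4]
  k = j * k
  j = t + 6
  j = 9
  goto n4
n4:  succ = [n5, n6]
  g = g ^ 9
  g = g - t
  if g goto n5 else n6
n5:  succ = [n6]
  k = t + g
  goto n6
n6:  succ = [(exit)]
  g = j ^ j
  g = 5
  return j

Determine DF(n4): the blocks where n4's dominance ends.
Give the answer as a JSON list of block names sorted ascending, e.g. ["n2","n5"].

Answer: ["n5", "n6"]

Working:
idom tree: n1←n0 n2←n1 n3←n0 n4←n3 n5←n0 n6←n0
Dom∩ at merges:
  n1: preds {n0,n2}: {n0} ∩ {n0,n1,n2} = {n0}; idom=n0
  n5: preds {n2,n4}: {n0,n1,n2} ∩ {n0,n3,n4} = {n0}; idom=n0
  n6: preds {n4,n5}: {n0,n3,n4} ∩ {n0,n5} = {n0}; idom=n0

Frontier:
  n1←n0: walk · to n0
  n1←n2: walk n2→n1 to n0
  n5←n2: walk n2→n1 to n0
  n5←n4: walk n4→n3 to n0
  n6←n4: walk n4→n3 to n0
  n6←n5: walk n5 to n0
  n0 → ∅
  n1 → {n1,n5}
  n2 → {n1,n5}
  n3 → {n5,n6}
  n4 → {n5,n6}
  n5 → {n6}
  n6 → ∅

DF(n4) = ["n5", "n6"]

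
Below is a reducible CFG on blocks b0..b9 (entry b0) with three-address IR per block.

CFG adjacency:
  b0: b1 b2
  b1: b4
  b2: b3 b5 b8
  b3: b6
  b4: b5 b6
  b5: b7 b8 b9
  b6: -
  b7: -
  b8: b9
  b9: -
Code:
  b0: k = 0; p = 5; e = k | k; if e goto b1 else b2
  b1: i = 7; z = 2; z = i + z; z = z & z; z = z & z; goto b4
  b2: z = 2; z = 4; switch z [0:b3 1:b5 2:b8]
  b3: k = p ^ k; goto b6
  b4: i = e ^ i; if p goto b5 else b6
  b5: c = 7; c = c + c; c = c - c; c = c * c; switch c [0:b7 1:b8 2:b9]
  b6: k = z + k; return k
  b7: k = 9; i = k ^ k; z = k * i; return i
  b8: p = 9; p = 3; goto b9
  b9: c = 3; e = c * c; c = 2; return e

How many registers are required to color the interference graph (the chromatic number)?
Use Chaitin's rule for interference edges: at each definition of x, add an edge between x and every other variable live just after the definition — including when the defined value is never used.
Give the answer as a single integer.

Block summaries:
  b0 def {e,k,p} use ∅
  b1 def {i,z} use ∅
  b2 def {z} use ∅
  b3 def {k} use {k,p}
  b4 def {i} use {e,i,p}
  b5 def {c} use ∅
  b6 def {k} use {k,z}
  b7 def {i,k,z} use ∅
  b8 def {p} use ∅
  b9 def {c,e} use ∅

Live sets:
  b0: in=∅ out={e,k,p}
  b1: in={e,k,p} out={e,i,k,p,z}
  b2: in={k,p} out={k,p,z}
  b3: in={k,p,z} out={k,z}
  b4: in={e,i,k,p,z} out={k,z}
  b5: in=∅ out=∅
  b6: in={k,z} out=∅
  b7: in=∅ out=∅
  b8: in=∅ out=∅
  b9: in=∅ out=∅

Interfere edges:
  c — {e}
  e — {c,i,k,p,z}
  i — {e,k,p,z}
  k — {e,i,p,z}
  p — {e,i,k,z}
  z — {e,i,k,p}

Registers:
  clique {e,i,k,p,z} ⇒ need ≥ 5
  assign c→r1 e→r0 i→r1 k→r2 p→r3 z→r4 — no edge inside a register ⇒ χ ≤ 5
  χ = 5

Answer: 5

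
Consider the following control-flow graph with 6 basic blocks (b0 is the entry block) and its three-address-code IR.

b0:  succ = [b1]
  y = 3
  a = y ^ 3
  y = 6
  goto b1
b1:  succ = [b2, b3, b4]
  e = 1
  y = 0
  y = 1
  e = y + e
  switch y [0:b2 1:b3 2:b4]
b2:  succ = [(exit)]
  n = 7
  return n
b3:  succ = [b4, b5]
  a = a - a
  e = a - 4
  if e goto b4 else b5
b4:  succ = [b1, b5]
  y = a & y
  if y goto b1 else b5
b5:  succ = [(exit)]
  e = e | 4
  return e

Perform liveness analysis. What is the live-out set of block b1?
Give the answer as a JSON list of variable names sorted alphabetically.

Answer: ["a", "e", "y"]

Analysis:
def/use:
  b0: {a,y} / ∅
  b1: {e,y} / ∅
  b2: {n} / ∅
  b3: {a,e} / {a}
  b4: {y} / {a,y}
  b5: {e} / {e}

Live sets:
  live b0: ∅→{a}
  live b1: {a}→{a,e,y}
  live b2: ∅→∅
  live b3: {a,y}→{a,e,y}
  live b4: {a,e,y}→{a,e}
  live b5: {e}→∅

live-out(b1) = ["a", "e", "y"]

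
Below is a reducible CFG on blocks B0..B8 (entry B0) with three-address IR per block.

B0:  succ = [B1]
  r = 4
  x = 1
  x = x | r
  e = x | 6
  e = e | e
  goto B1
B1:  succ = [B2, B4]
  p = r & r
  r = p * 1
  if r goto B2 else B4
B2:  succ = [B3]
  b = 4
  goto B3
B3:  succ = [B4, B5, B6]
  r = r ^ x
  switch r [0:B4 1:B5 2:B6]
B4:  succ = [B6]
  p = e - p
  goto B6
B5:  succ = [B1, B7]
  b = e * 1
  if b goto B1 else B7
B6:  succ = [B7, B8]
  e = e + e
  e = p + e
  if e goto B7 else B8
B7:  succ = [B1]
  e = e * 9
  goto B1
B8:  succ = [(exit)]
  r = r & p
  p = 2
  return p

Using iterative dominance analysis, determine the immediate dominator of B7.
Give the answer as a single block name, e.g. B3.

idom tree: B1←B0 B2←B1 B3←B2 B4←B1 B5←B3 B6←B1 B7←B1 B8←B6
Dom at joins:
  B1: preds {B0,B5,B7}: {B0} ∩ {B0,B1,B2,B3,B5} ∩ {B0,B1,B7} = {B0}; idom=B0
  B4: preds {B1,B3}: {B0,B1} ∩ {B0,B1,B2,B3} = {B0,B1}; idom=B1
  B6: preds {B3,B4}: {B0,B1,B2,B3} ∩ {B0,B1,B4} = {B0,B1}; idom=B1
  B7: preds {B5,B6}: {B0,B1,B2,B3,B5} ∩ {B0,B1,B6} = {B0,B1}; idom=B1

idom(B7) = B1

Answer: B1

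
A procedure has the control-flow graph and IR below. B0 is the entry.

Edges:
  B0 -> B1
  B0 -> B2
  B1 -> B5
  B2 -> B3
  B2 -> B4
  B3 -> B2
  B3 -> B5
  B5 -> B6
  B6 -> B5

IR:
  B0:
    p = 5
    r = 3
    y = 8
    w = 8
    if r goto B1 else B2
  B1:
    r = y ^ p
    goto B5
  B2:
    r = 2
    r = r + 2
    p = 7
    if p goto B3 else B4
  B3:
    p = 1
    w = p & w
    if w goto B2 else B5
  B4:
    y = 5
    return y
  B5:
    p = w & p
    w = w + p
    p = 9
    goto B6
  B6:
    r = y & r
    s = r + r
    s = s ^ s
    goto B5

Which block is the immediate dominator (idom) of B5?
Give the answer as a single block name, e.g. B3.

Answer: B0

Analysis:
idom tree: B1←B0 B2←B0 B3←B2 B4←B2 B5←B0 B6←B5
Dom at joins:
  B2: preds {B0,B3}: {B0} ∩ {B0,B2,B3} = {B0}; idom=B0
  B5: preds {B1,B3,B6}: {B0,B1} ∩ {B0,B2,B3} ∩ {B0,B5,B6} = {B0}; idom=B0

idom(B5) = B0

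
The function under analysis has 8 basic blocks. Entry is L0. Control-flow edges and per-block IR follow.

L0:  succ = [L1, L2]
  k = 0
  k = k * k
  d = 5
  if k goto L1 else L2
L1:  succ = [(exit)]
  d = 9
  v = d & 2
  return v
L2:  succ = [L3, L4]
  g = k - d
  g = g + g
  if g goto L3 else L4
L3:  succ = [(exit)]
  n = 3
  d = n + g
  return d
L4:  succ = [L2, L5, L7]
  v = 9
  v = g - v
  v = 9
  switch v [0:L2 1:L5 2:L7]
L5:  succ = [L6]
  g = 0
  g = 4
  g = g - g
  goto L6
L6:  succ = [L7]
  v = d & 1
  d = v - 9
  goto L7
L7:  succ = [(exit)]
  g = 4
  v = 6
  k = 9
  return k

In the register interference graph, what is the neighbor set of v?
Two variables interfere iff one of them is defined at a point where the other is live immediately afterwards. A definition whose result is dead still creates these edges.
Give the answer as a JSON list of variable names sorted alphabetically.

Per-block:
  L0: def={d,k} ue=∅
  L1: def={d,v} ue=∅
  L2: def={g} ue={d,k}
  L3: def={d,n} ue={g}
  L4: def={v} ue={g}
  L5: def={g} ue=∅
  L6: def={d,v} ue={d}
  L7: def={g,k,v} ue=∅

Liveness:
  L0: in=∅ out={d,k}
  L1: in=∅ out=∅
  L2: in={d,k} out={d,g,k}
  L3: in={g} out=∅
  L4: in={d,g,k} out={d,k}
  L5: in={d} out={d}
  L6: in={d} out=∅
  L7: in=∅ out=∅

Conflict graph:
  d↔{g,k,v}
  g↔{d,k,n,v}
  k↔{d,g,v}
  n↔{g}
  v↔{d,g,k}

N(v) = ["d", "g", "k"]

Answer: ["d", "g", "k"]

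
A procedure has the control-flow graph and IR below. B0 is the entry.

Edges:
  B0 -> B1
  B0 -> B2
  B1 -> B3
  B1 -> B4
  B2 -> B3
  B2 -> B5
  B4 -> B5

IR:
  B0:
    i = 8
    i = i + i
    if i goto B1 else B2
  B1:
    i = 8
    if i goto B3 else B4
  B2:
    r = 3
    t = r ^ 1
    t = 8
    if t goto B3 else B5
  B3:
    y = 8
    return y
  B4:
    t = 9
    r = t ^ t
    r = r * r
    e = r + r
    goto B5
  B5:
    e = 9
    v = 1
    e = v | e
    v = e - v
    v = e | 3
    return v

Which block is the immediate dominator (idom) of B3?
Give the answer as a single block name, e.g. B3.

Answer: B0

Derivation:
idom tree: B1←B0 B2←B0 B3←B0 B4←B1 B5←B0
Join-block Dom:
  B3: preds {B1,B2}: {B0,B1} ∩ {B0,B2} = {B0}; idom=B0
  B5: preds {B2,B4}: {B0,B2} ∩ {B0,B1,B4} = {B0}; idom=B0

idom(B3) = B0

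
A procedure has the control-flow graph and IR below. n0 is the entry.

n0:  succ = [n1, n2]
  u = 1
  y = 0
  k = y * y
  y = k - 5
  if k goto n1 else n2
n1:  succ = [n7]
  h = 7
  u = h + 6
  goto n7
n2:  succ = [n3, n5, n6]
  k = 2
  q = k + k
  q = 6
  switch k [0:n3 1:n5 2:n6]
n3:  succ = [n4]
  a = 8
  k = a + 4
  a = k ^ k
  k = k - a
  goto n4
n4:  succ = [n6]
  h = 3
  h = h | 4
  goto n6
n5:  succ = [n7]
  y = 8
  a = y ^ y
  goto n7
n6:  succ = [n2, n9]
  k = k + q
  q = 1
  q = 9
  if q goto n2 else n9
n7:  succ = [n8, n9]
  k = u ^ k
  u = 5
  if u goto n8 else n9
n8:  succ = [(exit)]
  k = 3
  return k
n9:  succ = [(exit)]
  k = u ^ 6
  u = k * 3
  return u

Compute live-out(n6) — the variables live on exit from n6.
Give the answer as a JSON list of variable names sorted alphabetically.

Answer: ["u"]

Derivation:
Per-block:
  n0: {k,u,y} / ∅
  n1: {h,u} / ∅
  n2: {k,q} / ∅
  n3: {a,k} / ∅
  n4: {h} / ∅
  n5: {a,y} / ∅
  n6: {k,q} / {k,q}
  n7: {k,u} / {k,u}
  n8: {k} / ∅
  n9: {k,u} / {u}

Live sets:
  live n0: ∅→{k,u}
  live n1: {k}→{k,u}
  live n2: {u}→{k,q,u}
  live n3: {q,u}→{k,q,u}
  live n4: {k,q,u}→{k,q,u}
  live n5: {k,u}→{k,u}
  live n6: {k,q,u}→{u}
  live n7: {k,u}→{u}
  live n8: ∅→∅
  live n9: {u}→∅

live-out(n6) = ["u"]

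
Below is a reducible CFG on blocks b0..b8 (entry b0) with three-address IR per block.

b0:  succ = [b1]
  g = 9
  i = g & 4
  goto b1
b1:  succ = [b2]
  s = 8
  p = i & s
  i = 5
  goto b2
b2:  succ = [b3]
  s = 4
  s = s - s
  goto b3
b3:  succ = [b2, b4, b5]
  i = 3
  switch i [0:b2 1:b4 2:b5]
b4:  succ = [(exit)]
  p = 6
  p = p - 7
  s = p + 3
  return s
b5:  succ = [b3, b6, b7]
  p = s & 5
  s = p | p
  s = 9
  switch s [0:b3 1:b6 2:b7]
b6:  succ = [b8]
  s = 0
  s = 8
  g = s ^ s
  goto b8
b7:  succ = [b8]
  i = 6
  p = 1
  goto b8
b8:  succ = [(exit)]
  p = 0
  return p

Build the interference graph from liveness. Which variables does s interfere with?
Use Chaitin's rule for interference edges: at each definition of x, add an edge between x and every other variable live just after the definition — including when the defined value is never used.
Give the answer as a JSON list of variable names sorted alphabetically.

def/use:
  b0 def {g,i} use ∅
  b1 def {i,p,s} use {i}
  b2 def {s} use ∅
  b3 def {i} use ∅
  b4 def {p,s} use ∅
  b5 def {p,s} use {s}
  b6 def {g,s} use ∅
  b7 def {i,p} use ∅
  b8 def {p} use ∅

Liveness:
  b0 li=∅ lo={i}
  b1 li={i} lo=∅
  b2 li=∅ lo={s}
  b3 li={s} lo={s}
  b4 li=∅ lo=∅
  b5 li={s} lo={s}
  b6 li=∅ lo=∅
  b7 li=∅ lo=∅
  b8 li=∅ lo=∅

Interference:
  g↔∅
  i↔{s}
  p↔∅
  s↔{i}

N(s) = ["i"]

Answer: ["i"]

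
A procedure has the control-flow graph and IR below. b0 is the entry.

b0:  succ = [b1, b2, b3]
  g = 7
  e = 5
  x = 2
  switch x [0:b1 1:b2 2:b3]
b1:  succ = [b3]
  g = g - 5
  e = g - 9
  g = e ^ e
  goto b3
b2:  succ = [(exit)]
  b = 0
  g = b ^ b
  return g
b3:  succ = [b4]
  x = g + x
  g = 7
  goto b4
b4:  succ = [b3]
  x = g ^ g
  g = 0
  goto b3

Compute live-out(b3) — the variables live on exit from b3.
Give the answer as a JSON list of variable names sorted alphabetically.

Per-block:
  b0 def {e,g,x} use ∅
  b1 def {e,g} use {g}
  b2 def {b,g} use ∅
  b3 def {g,x} use {g,x}
  b4 def {g,x} use {g}

Liveness:
  live b0: ∅→{g,x}
  live b1: {g,x}→{g,x}
  live b2: ∅→∅
  live b3: {g,x}→{g}
  live b4: {g}→{g,x}

live-out(b3) = ["g"]

Answer: ["g"]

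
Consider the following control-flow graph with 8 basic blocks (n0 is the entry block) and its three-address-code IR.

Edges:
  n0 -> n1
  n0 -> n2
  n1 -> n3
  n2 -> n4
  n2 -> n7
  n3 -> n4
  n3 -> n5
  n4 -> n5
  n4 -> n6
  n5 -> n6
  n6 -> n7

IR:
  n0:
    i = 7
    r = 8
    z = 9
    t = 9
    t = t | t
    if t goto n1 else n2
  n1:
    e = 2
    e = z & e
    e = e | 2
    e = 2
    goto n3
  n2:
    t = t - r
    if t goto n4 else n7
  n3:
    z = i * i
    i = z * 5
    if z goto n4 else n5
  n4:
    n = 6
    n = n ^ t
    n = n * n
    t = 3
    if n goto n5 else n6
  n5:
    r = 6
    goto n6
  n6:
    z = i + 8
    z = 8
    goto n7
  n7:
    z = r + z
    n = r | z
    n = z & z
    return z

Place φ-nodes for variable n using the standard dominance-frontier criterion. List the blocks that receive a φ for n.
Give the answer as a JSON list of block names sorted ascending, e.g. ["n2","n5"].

Answer: ["n5", "n6", "n7"]

Derivation:
idom tree: n1←n0 n2←n0 n3←n1 n4←n0 n5←n0 n6←n0 n7←n0
Join-block Dom:
  n4: preds {n2,n3}: {n0,n2} ∩ {n0,n1,n3} = {n0}; idom=n0
  n5: preds {n3,n4}: {n0,n1,n3} ∩ {n0,n4} = {n0}; idom=n0
  n6: preds {n4,n5}: {n0,n4} ∩ {n0,n5} = {n0}; idom=n0
  n7: preds {n2,n6}: {n0,n2} ∩ {n0,n6} = {n0}; idom=n0

DF derivation:
  join n4 pred n2: n2 stop@n0
  join n4 pred n3: n3→n1 stop@n0
  join n5 pred n3: n3→n1 stop@n0
  join n5 pred n4: n4 stop@n0
  join n6 pred n4: n4 stop@n0
  join n6 pred n5: n5 stop@n0
  join n7 pred n2: n2 stop@n0
  join n7 pred n6: n6 stop@n0
  n0 → ∅
  n1 → {n4,n5}
  n2 → {n4,n7}
  n3 → {n4,n5}
  n4 → {n5,n6}
  n5 → {n6}
  n6 → {n7}
  n7 → ∅

φ for n: defs {n4,n7}
  DF⁺ = {n5,n6,n7}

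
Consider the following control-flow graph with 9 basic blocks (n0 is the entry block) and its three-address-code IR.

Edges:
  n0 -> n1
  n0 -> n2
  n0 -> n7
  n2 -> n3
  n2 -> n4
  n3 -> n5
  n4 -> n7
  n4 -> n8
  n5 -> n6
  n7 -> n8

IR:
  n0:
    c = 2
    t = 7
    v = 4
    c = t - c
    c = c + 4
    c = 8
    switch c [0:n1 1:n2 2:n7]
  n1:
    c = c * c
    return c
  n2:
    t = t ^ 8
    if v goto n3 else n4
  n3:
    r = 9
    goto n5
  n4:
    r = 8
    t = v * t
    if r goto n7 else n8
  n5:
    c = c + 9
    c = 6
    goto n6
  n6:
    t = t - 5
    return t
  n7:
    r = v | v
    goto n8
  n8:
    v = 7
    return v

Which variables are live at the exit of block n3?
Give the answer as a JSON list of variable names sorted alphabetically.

def/use:
  n0: {c,t,v} / ∅
  n1: {c} / {c}
  n2: {t} / {t,v}
  n3: {r} / ∅
  n4: {r,t} / {t,v}
  n5: {c} / {c}
  n6: {t} / {t}
  n7: {r} / {v}
  n8: {v} / ∅

Live sets:
  n0 li=∅ lo={c,t,v}
  n1 li={c} lo=∅
  n2 li={c,t,v} lo={c,t,v}
  n3 li={c,t} lo={c,t}
  n4 li={t,v} lo={v}
  n5 li={c,t} lo={t}
  n6 li={t} lo=∅
  n7 li={v} lo=∅
  n8 li=∅ lo=∅

live-out(n3) = ["c", "t"]

Answer: ["c", "t"]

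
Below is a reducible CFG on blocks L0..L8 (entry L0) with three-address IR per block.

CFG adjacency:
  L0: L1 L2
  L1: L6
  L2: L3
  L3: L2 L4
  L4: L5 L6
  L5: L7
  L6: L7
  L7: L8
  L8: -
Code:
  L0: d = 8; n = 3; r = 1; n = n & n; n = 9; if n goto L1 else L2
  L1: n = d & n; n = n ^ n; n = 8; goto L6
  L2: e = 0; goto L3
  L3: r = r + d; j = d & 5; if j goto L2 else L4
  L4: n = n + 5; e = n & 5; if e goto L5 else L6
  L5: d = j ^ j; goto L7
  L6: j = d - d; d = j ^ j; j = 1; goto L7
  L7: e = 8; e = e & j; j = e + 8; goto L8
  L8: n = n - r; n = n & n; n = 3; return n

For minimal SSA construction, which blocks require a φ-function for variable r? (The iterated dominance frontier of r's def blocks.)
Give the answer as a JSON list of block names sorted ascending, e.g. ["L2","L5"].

idom tree: L1←L0 L2←L0 L3←L2 L4←L3 L5←L4 L6←L0 L7←L0 L8←L7
Dom at joins:
  L2: preds {L0,L3}: {L0} ∩ {L0,L2,L3} = {L0}; idom=L0
  L6: preds {L1,L4}: {L0,L1} ∩ {L0,L2,L3,L4} = {L0}; idom=L0
  L7: preds {L5,L6}: {L0,L2,L3,L4,L5} ∩ {L0,L6} = {L0}; idom=L0

DF walk-up:
  L2←L0: walk · to L0
  L2←L3: walk L3→L2 to L0
  L6←L1: walk L1 to L0
  L6←L4: walk L4→L3→L2 to L0
  L7←L5: walk L5→L4→L3→L2 to L0
  L7←L6: walk L6 to L0
  L0: DF=∅
  L1: DF={L6}
  L2: DF={L2,L6,L7}
  L3: DF={L2,L6,L7}
  L4: DF={L6,L7}
  L5: DF={L7}
  L6: DF={L7}
  L7: DF=∅
  L8: DF=∅

φ for r: defs {L0,L3}
  DF⁺ = {L2,L6,L7}

Answer: ["L2", "L6", "L7"]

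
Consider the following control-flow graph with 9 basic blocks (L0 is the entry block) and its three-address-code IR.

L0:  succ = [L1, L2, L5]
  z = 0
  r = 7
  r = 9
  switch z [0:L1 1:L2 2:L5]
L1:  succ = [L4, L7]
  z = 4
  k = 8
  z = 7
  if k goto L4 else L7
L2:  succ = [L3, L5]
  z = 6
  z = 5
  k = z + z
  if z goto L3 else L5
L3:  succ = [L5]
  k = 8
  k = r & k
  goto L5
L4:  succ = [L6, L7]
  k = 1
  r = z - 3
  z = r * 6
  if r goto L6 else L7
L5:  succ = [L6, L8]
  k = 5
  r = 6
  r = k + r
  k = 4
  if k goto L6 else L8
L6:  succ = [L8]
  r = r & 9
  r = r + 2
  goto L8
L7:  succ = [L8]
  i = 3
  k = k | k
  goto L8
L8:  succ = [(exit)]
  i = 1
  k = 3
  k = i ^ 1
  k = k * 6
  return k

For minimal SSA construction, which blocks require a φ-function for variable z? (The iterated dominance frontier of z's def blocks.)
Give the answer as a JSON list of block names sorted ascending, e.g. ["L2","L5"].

idom tree: L1←L0 L2←L0 L3←L2 L4←L1 L5←L0 L6←L0 L7←L1 L8←L0
Join-block Dom:
  L5: preds {L0,L2,L3}: {L0} ∩ {L0,L2} ∩ {L0,L2,L3} = {L0}; idom=L0
  L6: preds {L4,L5}: {L0,L1,L4} ∩ {L0,L5} = {L0}; idom=L0
  L7: preds {L1,L4}: {L0,L1} ∩ {L0,L1,L4} = {L0,L1}; idom=L1
  L8: preds {L5,L6,L7}: {L0,L5} ∩ {L0,L6} ∩ {L0,L1,L7} = {L0}; idom=L0

Frontier:
  join L5 pred L0: · stop@L0
  join L5 pred L2: L2 stop@L0
  join L5 pred L3: L3→L2 stop@L0
  join L6 pred L4: L4→L1 stop@L0
  join L6 pred L5: L5 stop@L0
  join L7 pred L1: · stop@L1
  join L7 pred L4: L4 stop@L1
  join L8 pred L5: L5 stop@L0
  join L8 pred L6: L6 stop@L0
  join L8 pred L7: L7→L1 stop@L0
  L0: DF=∅
  L1: DF={L6,L8}
  L2: DF={L5}
  L3: DF={L5}
  L4: DF={L6,L7}
  L5: DF={L6,L8}
  L6: DF={L8}
  L7: DF={L8}
  L8: DF=∅

φ for z: defs {L0,L1,L2,L4}
  DF⁺ = {L5,L6,L7,L8}

Answer: ["L5", "L6", "L7", "L8"]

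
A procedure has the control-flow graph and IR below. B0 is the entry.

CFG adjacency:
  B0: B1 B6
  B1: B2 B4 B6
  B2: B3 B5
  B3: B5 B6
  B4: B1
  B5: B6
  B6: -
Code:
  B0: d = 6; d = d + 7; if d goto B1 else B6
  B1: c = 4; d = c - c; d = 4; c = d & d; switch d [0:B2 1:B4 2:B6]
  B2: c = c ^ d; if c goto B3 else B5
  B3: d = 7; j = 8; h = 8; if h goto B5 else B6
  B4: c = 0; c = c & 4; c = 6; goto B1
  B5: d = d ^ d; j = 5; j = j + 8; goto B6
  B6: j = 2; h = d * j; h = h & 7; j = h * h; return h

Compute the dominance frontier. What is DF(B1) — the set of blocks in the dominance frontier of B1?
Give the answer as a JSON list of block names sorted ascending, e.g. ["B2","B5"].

idom tree: B1←B0 B2←B1 B3←B2 B4←B1 B5←B2 B6←B0
Dom at joins:
  B1: preds {B0,B4}: {B0} ∩ {B0,B1,B4} = {B0}; idom=B0
  B5: preds {B2,B3}: {B0,B1,B2} ∩ {B0,B1,B2,B3} = {B0,B1,B2}; idom=B2
  B6: preds {B0,B1,B3,B5}: {B0} ∩ {B0,B1} ∩ {B0,B1,B2,B3} ∩ {B0,B1,B2,B5} = {B0}; idom=B0

DF derivation:
  B1←B0: walk · to B0
  B1←B4: walk B4→B1 to B0
  B5←B2: walk · to B2
  B5←B3: walk B3 to B2
  B6←B0: walk · to B0
  B6←B1: walk B1 to B0
  B6←B3: walk B3→B2→B1 to B0
  B6←B5: walk B5→B2→B1 to B0
  B0 → ∅
  B1 → {B1,B6}
  B2 → {B6}
  B3 → {B5,B6}
  B4 → {B1}
  B5 → {B6}
  B6 → ∅

DF(B1) = ["B1", "B6"]

Answer: ["B1", "B6"]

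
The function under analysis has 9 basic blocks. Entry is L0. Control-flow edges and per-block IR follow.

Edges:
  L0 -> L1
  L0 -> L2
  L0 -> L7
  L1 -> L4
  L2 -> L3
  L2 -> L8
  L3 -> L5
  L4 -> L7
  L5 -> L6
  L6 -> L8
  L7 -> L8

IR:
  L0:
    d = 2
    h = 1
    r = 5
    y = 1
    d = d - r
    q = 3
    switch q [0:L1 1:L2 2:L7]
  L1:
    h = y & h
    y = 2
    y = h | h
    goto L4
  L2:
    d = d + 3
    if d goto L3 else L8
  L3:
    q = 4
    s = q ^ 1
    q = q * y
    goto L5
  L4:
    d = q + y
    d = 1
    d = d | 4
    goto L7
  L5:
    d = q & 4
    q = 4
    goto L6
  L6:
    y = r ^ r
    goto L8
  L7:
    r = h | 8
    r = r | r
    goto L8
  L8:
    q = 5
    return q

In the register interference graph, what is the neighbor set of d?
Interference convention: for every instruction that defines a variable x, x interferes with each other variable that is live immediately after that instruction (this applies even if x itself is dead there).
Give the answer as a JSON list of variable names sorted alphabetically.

Per-block:
  L0: def={d,h,q,r,y} ue=∅
  L1: def={h,y} ue={h,y}
  L2: def={d} ue={d}
  L3: def={q,s} ue={y}
  L4: def={d} ue={q,y}
  L5: def={d,q} ue={q}
  L6: def={y} ue={r}
  L7: def={r} ue={h}
  L8: def={q} ue=∅

Live sets:
  L0 li=∅ lo={d,h,q,r,y}
  L1 li={h,q,y} lo={h,q,y}
  L2 li={d,r,y} lo={r,y}
  L3 li={r,y} lo={q,r}
  L4 li={h,q,y} lo={h}
  L5 li={q,r} lo={r}
  L6 li={r} lo=∅
  L7 li={h} lo=∅
  L8 li=∅ lo=∅

Interfere edges:
  d↔{h,q,r,y}
  h↔{d,q,r,y}
  q↔{d,h,r,s,y}
  r↔{d,h,q,s,y}
  s↔{q,r,y}
  y↔{d,h,q,r,s}

N(d) = ["h", "q", "r", "y"]

Answer: ["h", "q", "r", "y"]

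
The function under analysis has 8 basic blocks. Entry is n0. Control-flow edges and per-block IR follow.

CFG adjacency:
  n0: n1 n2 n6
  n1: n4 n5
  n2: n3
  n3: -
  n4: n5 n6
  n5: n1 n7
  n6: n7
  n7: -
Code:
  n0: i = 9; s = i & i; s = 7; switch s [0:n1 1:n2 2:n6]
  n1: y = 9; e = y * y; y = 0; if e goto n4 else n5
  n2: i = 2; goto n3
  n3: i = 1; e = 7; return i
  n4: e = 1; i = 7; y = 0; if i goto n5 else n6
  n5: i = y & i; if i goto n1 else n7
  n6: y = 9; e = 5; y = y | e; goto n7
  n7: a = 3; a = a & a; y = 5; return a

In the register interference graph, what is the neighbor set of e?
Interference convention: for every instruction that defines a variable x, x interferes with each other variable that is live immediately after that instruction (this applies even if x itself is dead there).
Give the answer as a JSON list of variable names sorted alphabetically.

def/use:
  n0 def {i,s} use ∅
  n1 def {e,y} use ∅
  n2 def {i} use ∅
  n3 def {e,i} use ∅
  n4 def {e,i,y} use ∅
  n5 def {i} use {i,y}
  n6 def {e,y} use ∅
  n7 def {a,y} use ∅

Backward fixpoint:
  n0: in=∅ out={i}
  n1: in={i} out={i,y}
  n2: in=∅ out=∅
  n3: in=∅ out=∅
  n4: in=∅ out={i,y}
  n5: in={i,y} out={i}
  n6: in=∅ out=∅
  n7: in=∅ out=∅

Interfere edges:
  a↔{y}
  e↔{i,y}
  i↔{e,s,y}
  s↔{i}
  y↔{a,e,i}

N(e) = ["i", "y"]

Answer: ["i", "y"]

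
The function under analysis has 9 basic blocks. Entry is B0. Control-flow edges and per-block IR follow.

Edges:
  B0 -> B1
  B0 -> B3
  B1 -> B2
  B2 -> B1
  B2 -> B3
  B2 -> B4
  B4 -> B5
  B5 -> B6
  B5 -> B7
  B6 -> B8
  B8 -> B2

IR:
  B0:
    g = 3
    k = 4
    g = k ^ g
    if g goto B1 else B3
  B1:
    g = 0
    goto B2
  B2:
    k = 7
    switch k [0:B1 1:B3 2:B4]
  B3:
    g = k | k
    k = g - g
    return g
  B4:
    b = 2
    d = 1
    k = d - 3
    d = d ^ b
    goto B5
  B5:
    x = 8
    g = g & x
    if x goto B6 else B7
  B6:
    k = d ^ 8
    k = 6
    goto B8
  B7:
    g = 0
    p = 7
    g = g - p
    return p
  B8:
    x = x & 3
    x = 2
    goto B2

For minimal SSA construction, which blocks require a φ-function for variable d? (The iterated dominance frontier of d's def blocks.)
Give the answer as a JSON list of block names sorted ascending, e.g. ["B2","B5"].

idom tree: B1←B0 B2←B1 B3←B0 B4←B2 B5←B4 B6←B5 B7←B5 B8←B6
Join-block Dom:
  B1: preds {B0,B2}: {B0} ∩ {B0,B1,B2} = {B0}; idom=B0
  B2: preds {B1,B8}: {B0,B1} ∩ {B0,B1,B2,B4,B5,B6,B8} = {B0,B1}; idom=B1
  B3: preds {B0,B2}: {B0} ∩ {B0,B1,B2} = {B0}; idom=B0

Frontier:
  B1←B0: walk · to B0
  B1←B2: walk B2→B1 to B0
  B2←B1: walk · to B1
  B2←B8: walk B8→B6→B5→B4→B2 to B1
  B3←B0: walk · to B0
  B3←B2: walk B2→B1 to B0
  B0 → ∅
  B1 → {B1,B3}
  B2 → {B1,B2,B3}
  B3 → ∅
  B4 → {B2}
  B5 → {B2}
  B6 → {B2}
  B7 → ∅
  B8 → {B2}

φ for d: defs {B4}
  DF⁺ = {B1,B2,B3}

Answer: ["B1", "B2", "B3"]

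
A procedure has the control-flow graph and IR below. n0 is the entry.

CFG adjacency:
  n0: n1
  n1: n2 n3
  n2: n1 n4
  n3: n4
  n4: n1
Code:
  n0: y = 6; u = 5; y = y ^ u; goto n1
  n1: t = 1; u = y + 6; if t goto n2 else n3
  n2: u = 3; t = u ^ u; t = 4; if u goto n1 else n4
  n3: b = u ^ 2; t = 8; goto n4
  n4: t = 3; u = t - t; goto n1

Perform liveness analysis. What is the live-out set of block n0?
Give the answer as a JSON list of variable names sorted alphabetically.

Block summaries:
  n0: def={u,y} ue=∅
  n1: def={t,u} ue={y}
  n2: def={t,u} ue=∅
  n3: def={b,t} ue={u}
  n4: def={t,u} ue=∅

Backward fixpoint:
  live n0: ∅→{y}
  live n1: {y}→{u,y}
  live n2: {y}→{y}
  live n3: {u,y}→{y}
  live n4: {y}→{y}

live-out(n0) = ["y"]

Answer: ["y"]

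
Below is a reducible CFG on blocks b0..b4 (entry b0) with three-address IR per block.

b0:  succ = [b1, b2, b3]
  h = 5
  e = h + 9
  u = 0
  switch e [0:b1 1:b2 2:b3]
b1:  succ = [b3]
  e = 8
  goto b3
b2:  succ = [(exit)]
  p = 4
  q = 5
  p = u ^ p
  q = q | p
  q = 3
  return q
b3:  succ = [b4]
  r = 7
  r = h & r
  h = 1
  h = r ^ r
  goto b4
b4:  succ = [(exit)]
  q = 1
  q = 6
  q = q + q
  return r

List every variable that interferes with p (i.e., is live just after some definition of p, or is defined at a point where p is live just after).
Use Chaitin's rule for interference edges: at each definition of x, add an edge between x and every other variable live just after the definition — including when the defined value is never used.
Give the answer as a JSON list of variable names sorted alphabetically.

Block summaries:
  b0: def={e,h,u} ue=∅
  b1: def={e} ue=∅
  b2: def={p,q} ue={u}
  b3: def={h,r} ue={h}
  b4: def={q} ue={r}

Liveness:
  b0: in=∅ out={h,u}
  b1: in={h} out={h}
  b2: in={u} out=∅
  b3: in={h} out={r}
  b4: in={r} out=∅

Conflict graph:
  e: {h,u}
  h: {e,r,u}
  p: {q,u}
  q: {p,r,u}
  r: {h,q}
  u: {e,h,p,q}

N(p) = ["q", "u"]

Answer: ["q", "u"]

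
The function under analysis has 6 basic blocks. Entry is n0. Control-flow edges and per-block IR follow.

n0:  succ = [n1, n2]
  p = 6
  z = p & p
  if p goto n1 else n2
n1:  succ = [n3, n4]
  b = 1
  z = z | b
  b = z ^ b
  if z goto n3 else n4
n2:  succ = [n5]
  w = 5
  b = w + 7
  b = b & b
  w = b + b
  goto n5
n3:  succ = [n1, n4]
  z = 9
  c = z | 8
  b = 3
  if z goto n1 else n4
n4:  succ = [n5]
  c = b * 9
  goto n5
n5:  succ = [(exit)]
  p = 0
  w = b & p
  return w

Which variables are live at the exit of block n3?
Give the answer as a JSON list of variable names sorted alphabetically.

Answer: ["b", "z"]

Analysis:
Per-block:
  n0: {p,z} / ∅
  n1: {b,z} / {z}
  n2: {b,w} / ∅
  n3: {b,c,z} / ∅
  n4: {c} / {b}
  n5: {p,w} / {b}

Liveness:
  live n0: ∅→{z}
  live n1: {z}→{b}
  live n2: ∅→{b}
  live n3: ∅→{b,z}
  live n4: {b}→{b}
  live n5: {b}→∅

live-out(n3) = ["b", "z"]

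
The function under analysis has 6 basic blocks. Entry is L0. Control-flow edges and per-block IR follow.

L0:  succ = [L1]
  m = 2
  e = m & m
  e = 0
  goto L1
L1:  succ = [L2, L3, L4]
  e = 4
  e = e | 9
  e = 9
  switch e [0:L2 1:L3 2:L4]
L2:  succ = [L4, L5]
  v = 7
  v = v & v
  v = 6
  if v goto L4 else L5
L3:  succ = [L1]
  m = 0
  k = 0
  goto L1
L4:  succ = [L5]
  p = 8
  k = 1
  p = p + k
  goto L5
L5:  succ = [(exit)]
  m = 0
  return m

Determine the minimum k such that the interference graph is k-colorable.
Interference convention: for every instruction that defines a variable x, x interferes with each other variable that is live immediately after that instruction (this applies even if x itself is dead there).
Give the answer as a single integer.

def/use:
  L0: {e,m} / ∅
  L1: {e} / ∅
  L2: {v} / ∅
  L3: {k,m} / ∅
  L4: {k,p} / ∅
  L5: {m} / ∅

Liveness:
  live L0: ∅→∅
  live L1: ∅→∅
  live L2: ∅→∅
  live L3: ∅→∅
  live L4: ∅→∅
  live L5: ∅→∅

Interfere edges:
  e: ∅
  k: {p}
  m: ∅
  p: {k}
  v: ∅

Chromatic number:
  {k,p} pairwise interfere (2-clique) ⇒ χ ≥ 2
  assign e→r0 k→r0 m→r0 p→r1 v→r0 — no edge inside a register ⇒ χ ≤ 2
  χ = 2

Answer: 2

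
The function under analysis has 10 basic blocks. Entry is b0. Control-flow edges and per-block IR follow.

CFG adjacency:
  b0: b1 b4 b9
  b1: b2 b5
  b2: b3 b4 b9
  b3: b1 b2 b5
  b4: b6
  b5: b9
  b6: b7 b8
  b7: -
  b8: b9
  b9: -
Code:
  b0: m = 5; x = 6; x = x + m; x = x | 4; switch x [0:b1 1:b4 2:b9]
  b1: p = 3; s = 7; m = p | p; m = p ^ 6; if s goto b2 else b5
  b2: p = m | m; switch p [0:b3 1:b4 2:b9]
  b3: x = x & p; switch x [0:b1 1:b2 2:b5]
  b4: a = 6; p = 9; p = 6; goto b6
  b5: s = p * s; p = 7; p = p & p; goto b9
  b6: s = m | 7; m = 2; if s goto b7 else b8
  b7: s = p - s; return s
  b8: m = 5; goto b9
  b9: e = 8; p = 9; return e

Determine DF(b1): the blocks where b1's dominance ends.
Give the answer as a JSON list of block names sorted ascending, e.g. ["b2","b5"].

Answer: ["b1", "b4", "b9"]

Working:
idom tree: b1←b0 b2←b1 b3←b2 b4←b0 b5←b1 b6←b4 b7←b6 b8←b6 b9←b0
Dom∩ at merges:
  b1: preds {b0,b3}: {b0} ∩ {b0,b1,b2,b3} = {b0}; idom=b0
  b2: preds {b1,b3}: {b0,b1} ∩ {b0,b1,b2,b3} = {b0,b1}; idom=b1
  b4: preds {b0,b2}: {b0} ∩ {b0,b1,b2} = {b0}; idom=b0
  b5: preds {b1,b3}: {b0,b1} ∩ {b0,b1,b2,b3} = {b0,b1}; idom=b1
  b9: preds {b0,b2,b5,b8}: {b0} ∩ {b0,b1,b2} ∩ {b0,b1,b5} ∩ {b0,b4,b6,b8} = {b0}; idom=b0

DF walk-up:
  join b1 pred b0: · stop@b0
  join b1 pred b3: b3→b2→b1 stop@b0
  join b2 pred b1: · stop@b1
  join b2 pred b3: b3→b2 stop@b1
  join b4 pred b0: · stop@b0
  join b4 pred b2: b2→b1 stop@b0
  join b5 pred b1: · stop@b1
  join b5 pred b3: b3→b2 stop@b1
  join b9 pred b0: · stop@b0
  join b9 pred b2: b2→b1 stop@b0
  join b9 pred b5: b5→b1 stop@b0
  join b9 pred b8: b8→b6→b4 stop@b0
  b0: DF=∅
  b1: DF={b1,b4,b9}
  b2: DF={b1,b2,b4,b5,b9}
  b3: DF={b1,b2,b5}
  b4: DF={b9}
  b5: DF={b9}
  b6: DF={b9}
  b7: DF=∅
  b8: DF={b9}
  b9: DF=∅

DF(b1) = ["b1", "b4", "b9"]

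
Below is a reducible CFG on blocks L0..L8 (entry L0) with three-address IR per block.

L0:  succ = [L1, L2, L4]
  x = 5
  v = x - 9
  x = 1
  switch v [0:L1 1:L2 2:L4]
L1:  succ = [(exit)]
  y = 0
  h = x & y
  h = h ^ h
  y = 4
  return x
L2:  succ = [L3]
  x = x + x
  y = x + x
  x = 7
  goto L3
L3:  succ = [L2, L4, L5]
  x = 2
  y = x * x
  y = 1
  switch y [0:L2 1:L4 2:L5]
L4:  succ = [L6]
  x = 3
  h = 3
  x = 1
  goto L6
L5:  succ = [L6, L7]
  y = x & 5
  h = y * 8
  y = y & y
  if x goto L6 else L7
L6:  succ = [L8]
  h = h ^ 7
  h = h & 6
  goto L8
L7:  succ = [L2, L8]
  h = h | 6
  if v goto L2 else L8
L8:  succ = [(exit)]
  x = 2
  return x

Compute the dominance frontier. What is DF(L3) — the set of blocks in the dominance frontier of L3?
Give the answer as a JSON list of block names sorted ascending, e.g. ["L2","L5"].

idom tree: L1←L0 L2←L0 L3←L2 L4←L0 L5←L3 L6←L0 L7←L5 L8←L0
Dom at joins:
  L2: preds {L0,L3,L7}: {L0} ∩ {L0,L2,L3} ∩ {L0,L2,L3,L5,L7} = {L0}; idom=L0
  L4: preds {L0,L3}: {L0} ∩ {L0,L2,L3} = {L0}; idom=L0
  L6: preds {L4,L5}: {L0,L4} ∩ {L0,L2,L3,L5} = {L0}; idom=L0
  L8: preds {L6,L7}: {L0,L6} ∩ {L0,L2,L3,L5,L7} = {L0}; idom=L0

DF derivation:
  join L2 pred L0: · stop@L0
  join L2 pred L3: L3→L2 stop@L0
  join L2 pred L7: L7→L5→L3→L2 stop@L0
  join L4 pred L0: · stop@L0
  join L4 pred L3: L3→L2 stop@L0
  join L6 pred L4: L4 stop@L0
  join L6 pred L5: L5→L3→L2 stop@L0
  join L8 pred L6: L6 stop@L0
  join L8 pred L7: L7→L5→L3→L2 stop@L0
  DF(L0)=∅
  DF(L1)=∅
  DF(L2)={L2,L4,L6,L8}
  DF(L3)={L2,L4,L6,L8}
  DF(L4)={L6}
  DF(L5)={L2,L6,L8}
  DF(L6)={L8}
  DF(L7)={L2,L8}
  DF(L8)=∅

DF(L3) = ["L2", "L4", "L6", "L8"]

Answer: ["L2", "L4", "L6", "L8"]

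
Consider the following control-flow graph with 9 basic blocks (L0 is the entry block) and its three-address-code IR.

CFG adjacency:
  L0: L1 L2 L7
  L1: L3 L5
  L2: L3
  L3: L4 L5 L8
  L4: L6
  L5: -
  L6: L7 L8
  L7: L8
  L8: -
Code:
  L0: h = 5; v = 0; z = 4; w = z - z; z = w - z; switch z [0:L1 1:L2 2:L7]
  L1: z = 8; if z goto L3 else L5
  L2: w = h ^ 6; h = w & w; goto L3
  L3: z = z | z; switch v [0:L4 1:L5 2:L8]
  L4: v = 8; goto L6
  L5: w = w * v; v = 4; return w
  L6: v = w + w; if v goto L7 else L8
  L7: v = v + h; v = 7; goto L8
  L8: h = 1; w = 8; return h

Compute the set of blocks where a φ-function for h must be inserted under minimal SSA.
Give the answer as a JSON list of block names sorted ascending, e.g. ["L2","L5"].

idom tree: L1←L0 L2←L0 L3←L0 L4←L3 L5←L0 L6←L4 L7←L0 L8←L0
Dom at joins:
  L3: preds {L1,L2}: {L0,L1} ∩ {L0,L2} = {L0}; idom=L0
  L5: preds {L1,L3}: {L0,L1} ∩ {L0,L3} = {L0}; idom=L0
  L7: preds {L0,L6}: {L0} ∩ {L0,L3,L4,L6} = {L0}; idom=L0
  L8: preds {L3,L6,L7}: {L0,L3} ∩ {L0,L3,L4,L6} ∩ {L0,L7} = {L0}; idom=L0

DF walk-up:
  L3←L1: walk L1 to L0
  L3←L2: walk L2 to L0
  L5←L1: walk L1 to L0
  L5←L3: walk L3 to L0
  L7←L0: walk · to L0
  L7←L6: walk L6→L4→L3 to L0
  L8←L3: walk L3 to L0
  L8←L6: walk L6→L4→L3 to L0
  L8←L7: walk L7 to L0
  L0: DF=∅
  L1: DF={L3,L5}
  L2: DF={L3}
  L3: DF={L5,L7,L8}
  L4: DF={L7,L8}
  L5: DF=∅
  L6: DF={L7,L8}
  L7: DF={L8}
  L8: DF=∅

φ for h: defs {L0,L2,L8}
  DF⁺ = {L3,L5,L7,L8}

Answer: ["L3", "L5", "L7", "L8"]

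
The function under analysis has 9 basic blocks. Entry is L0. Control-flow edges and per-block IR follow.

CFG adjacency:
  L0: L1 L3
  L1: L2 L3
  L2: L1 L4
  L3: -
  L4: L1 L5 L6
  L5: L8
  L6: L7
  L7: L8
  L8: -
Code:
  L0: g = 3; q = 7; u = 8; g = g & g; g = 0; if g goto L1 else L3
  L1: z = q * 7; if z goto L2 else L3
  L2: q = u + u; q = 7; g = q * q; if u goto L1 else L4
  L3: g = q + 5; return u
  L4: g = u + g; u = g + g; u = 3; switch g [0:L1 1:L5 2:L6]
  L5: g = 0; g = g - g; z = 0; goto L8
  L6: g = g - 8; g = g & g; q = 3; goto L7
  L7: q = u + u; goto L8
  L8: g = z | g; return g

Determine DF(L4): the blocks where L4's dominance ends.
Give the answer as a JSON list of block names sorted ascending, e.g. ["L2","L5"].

Answer: ["L1"]

Analysis:
idom tree: L1←L0 L2←L1 L3←L0 L4←L2 L5←L4 L6←L4 L7←L6 L8←L4
Dom∩ at merges:
  L1: preds {L0,L2,L4}: {L0} ∩ {L0,L1,L2} ∩ {L0,L1,L2,L4} = {L0}; idom=L0
  L3: preds {L0,L1}: {L0} ∩ {L0,L1} = {L0}; idom=L0
  L8: preds {L5,L7}: {L0,L1,L2,L4,L5} ∩ {L0,L1,L2,L4,L6,L7} = {L0,L1,L2,L4}; idom=L4

Frontier:
  join L1 pred L0: · stop@L0
  join L1 pred L2: L2→L1 stop@L0
  join L1 pred L4: L4→L2→L1 stop@L0
  join L3 pred L0: · stop@L0
  join L3 pred L1: L1 stop@L0
  join L8 pred L5: L5 stop@L4
  join L8 pred L7: L7→L6 stop@L4
  DF(L0)=∅
  DF(L1)={L1,L3}
  DF(L2)={L1}
  DF(L3)=∅
  DF(L4)={L1}
  DF(L5)={L8}
  DF(L6)={L8}
  DF(L7)={L8}
  DF(L8)=∅

DF(L4) = ["L1"]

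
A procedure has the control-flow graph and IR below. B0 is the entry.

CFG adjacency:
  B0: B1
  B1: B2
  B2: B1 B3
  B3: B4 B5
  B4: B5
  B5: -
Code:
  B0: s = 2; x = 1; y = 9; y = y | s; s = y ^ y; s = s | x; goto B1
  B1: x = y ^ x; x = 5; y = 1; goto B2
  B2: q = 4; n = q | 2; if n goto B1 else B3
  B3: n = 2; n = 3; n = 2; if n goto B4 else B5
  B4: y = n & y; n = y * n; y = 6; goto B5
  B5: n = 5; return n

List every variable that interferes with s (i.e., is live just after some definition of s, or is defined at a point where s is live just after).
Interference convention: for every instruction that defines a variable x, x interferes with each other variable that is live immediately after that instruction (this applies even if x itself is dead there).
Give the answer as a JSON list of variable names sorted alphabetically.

def/use:
  B0: {s,x,y} / ∅
  B1: {x,y} / {x,y}
  B2: {n,q} / ∅
  B3: {n} / ∅
  B4: {n,y} / {n,y}
  B5: {n} / ∅

Backward fixpoint:
  live B0: ∅→{x,y}
  live B1: {x,y}→{x,y}
  live B2: {x,y}→{x,y}
  live B3: {y}→{n,y}
  live B4: {n,y}→∅
  live B5: ∅→∅

Conflict graph:
  n — {x,y}
  q — {x,y}
  s — {x,y}
  x — {n,q,s,y}
  y — {n,q,s,x}

N(s) = ["x", "y"]

Answer: ["x", "y"]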